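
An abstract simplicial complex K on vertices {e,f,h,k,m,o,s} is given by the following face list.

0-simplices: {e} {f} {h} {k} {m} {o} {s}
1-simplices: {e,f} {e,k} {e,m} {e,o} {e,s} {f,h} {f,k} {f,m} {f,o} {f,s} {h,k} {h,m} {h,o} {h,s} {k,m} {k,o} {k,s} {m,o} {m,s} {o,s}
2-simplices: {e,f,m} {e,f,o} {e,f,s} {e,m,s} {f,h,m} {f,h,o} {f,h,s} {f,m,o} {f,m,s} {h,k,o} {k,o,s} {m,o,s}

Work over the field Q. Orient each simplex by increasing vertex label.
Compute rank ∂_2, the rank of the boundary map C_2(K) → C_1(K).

n_0=7 n_1=20 n_2=12  [Q]
∂1: piv[ef,ek,em,eo,es,fh] rk=6  ker:fk,fm,fo,fs,hk,hm,ho,hs,km,ko,ks,mo,ms,os
∂2: piv[efm,efo,efs,ems,fhm,fho,fhs,fmo,hko,kos,mos] rk=11  ker:fms
rk∂_2=11

rank∂_2=11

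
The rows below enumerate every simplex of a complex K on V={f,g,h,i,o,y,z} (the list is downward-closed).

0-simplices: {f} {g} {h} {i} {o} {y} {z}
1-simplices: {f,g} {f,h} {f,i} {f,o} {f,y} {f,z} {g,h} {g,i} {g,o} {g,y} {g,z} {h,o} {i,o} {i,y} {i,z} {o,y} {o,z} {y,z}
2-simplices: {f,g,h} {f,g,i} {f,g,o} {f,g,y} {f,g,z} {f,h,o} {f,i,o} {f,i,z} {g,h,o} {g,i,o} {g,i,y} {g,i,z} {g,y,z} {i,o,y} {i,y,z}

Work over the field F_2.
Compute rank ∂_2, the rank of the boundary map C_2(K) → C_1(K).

rank∂_2=11

n_0=7 n_1=18 n_2=15  [Z2]
∂1: piv[fg,fh,fi,fo,fy,fz] rk=6  ker:gh,gi,go,gy,gz,ho,io,iy,iz,oy,oz,yz
∂2: piv[fgh,fgi,fgo,fgy,fgz,fho,fio,fiz,giy,gyz,ioy] rk=11  ker:gho,gio,giz,iyz
rk∂_2=11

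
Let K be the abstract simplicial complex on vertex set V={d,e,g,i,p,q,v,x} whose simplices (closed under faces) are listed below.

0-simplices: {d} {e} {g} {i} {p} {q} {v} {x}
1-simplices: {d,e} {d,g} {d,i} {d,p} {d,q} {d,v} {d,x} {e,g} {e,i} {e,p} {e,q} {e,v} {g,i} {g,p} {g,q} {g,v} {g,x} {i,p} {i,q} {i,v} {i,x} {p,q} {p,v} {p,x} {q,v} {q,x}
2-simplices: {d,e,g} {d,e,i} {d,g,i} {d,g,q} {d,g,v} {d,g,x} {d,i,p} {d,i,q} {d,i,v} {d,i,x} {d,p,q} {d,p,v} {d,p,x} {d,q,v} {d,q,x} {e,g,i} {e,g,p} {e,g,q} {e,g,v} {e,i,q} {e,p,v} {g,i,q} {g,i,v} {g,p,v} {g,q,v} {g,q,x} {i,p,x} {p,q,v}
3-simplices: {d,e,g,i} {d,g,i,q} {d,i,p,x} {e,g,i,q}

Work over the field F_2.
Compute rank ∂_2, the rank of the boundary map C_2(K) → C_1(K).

rank∂_2=19

n_0=8 n_1=26 n_2=28 n_3=4  [Z2]
∂1: piv[de,dg,di,dp,dq,dv,dx] rk=7  ker:eg,ei,ep,eq,ev,gi,gp,gq,gv,gx,ip,iq,iv,ix,pq,pv,px,qv,qx
∂2: piv[deg,dei,dgi,dgq,dgv,dgx,dip,diq,div,dix,dpq,dpv,dpx,dqv,dqx,egp,egq,egv,epv] rk=19  ker:egi,eiq,giq,giv,gpv,gqv,gqx,ipx,pqv
∂3: piv[degi,dgiq,dipx,egiq] rk=4
rk∂_2=19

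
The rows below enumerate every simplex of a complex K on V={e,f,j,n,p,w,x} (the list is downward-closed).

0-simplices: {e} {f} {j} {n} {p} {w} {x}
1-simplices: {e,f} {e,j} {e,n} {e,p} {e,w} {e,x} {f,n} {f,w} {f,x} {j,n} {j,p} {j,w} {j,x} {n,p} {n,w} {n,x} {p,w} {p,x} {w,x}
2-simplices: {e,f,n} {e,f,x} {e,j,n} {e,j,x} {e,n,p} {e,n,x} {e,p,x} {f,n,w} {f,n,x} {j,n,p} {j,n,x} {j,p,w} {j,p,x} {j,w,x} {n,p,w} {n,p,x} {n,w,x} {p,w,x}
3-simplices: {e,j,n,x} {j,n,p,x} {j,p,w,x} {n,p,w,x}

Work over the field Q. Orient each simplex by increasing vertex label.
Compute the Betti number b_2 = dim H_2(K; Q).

b_2=2

n_0=7 n_1=19 n_2=18 n_3=4  [Q]
∂1: piv[ef,ej,en,ep,ew,ex] rk=6  ker:fn,fw,fx,jn,jp,jw,jx,np,nw,nx,pw,px,wx
∂2: piv[efn,efx,ejn,ejx,enp,enx,epx,fnw,jnp,jpw,jwx,npw] rk=12  ker:fnx,jnx,jpx,npx,nwx,pwx
∂3: piv[ejnx,jnpx,jpwx,npwx] rk=4
b_2=(18−12)−4=2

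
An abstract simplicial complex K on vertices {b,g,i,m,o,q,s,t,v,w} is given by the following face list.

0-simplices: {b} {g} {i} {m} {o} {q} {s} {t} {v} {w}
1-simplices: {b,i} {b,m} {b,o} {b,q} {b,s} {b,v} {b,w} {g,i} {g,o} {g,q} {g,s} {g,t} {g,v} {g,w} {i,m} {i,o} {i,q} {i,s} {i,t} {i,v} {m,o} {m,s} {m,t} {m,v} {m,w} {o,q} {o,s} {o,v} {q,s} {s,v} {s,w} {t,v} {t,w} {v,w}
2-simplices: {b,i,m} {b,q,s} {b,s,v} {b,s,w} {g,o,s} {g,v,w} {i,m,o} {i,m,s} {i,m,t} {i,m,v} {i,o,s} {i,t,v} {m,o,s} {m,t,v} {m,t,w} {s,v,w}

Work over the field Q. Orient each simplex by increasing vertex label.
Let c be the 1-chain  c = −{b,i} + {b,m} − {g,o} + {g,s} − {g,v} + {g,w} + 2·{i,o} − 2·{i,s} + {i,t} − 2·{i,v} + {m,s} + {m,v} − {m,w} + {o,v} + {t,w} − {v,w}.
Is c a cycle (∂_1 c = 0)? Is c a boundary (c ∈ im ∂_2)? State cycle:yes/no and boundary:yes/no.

cycle:yes boundary:no

n_0=10 n_1=34 n_2=16  [Q]
∂1: piv[bi,bm,bo,bq,bs,bv,bw,gi,gt] rk=9  ker:go,gq,gs,gv,gw,im,io,iq,is,it,iv,mo,ms,mt,mv,mw,oq,os,ov,qs,sv,sw,tv,tw,vw
∂2: piv[bim,bqs,bsv,bsw,gos,gvw,imo,ims,imt,imv,ios,itv,mtw,svw] rk=14  ker:mos,mtv
∂1c = 0
c vs im∂2: residual ≠ 0 ⇒ not boundary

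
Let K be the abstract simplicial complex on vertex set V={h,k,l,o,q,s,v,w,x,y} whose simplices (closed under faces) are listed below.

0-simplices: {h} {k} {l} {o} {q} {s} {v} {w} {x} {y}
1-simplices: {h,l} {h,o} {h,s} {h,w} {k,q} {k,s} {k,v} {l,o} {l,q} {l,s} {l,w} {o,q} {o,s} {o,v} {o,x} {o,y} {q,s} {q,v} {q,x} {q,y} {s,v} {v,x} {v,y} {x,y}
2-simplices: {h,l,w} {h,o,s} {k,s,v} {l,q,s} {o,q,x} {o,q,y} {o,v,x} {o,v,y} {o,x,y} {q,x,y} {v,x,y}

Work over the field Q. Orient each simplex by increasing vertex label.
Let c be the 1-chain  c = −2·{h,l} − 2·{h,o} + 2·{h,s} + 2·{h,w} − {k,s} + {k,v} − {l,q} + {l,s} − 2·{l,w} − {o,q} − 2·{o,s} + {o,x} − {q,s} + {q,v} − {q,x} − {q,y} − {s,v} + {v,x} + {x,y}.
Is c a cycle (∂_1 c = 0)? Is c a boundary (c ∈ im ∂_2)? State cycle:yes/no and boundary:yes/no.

cycle:yes boundary:no

n_0=10 n_1=24 n_2=11  [Q]
∂1: piv[hl,ho,hs,hw,kq,ks,kv,ox,oy] rk=9  ker:lo,lq,ls,lw,oq,os,ov,qs,qv,qx,qy,sv,vx,vy,xy
∂2: piv[hlw,hos,ksv,lqs,oqx,oqy,ovx,ovy,oxy] rk=9  ker:qxy,vxy
∂1c = 0
c vs im∂2: residual ≠ 0 ⇒ not boundary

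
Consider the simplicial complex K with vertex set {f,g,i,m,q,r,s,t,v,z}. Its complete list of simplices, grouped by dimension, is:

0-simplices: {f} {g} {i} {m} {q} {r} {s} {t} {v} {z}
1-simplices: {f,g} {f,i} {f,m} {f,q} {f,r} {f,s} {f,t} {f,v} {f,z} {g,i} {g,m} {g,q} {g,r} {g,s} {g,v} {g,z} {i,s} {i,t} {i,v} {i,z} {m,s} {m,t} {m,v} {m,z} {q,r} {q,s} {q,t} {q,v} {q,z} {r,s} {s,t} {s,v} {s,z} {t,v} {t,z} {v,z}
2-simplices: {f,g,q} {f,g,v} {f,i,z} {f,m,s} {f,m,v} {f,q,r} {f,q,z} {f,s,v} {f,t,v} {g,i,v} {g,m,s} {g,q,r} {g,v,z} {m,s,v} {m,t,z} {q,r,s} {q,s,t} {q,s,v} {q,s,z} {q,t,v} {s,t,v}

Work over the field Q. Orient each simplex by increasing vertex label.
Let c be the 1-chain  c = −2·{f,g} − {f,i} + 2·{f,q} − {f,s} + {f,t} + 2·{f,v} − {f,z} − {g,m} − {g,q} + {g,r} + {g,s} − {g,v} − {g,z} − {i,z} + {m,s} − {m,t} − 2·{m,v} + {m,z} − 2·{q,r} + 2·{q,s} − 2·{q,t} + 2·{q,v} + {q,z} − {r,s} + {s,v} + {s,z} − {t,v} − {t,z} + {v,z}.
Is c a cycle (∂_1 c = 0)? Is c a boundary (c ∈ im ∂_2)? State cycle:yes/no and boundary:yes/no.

n_0=10 n_1=36 n_2=21  [Q]
∂1: piv[fg,fi,fm,fq,fr,fs,ft,fv,fz] rk=9  ker:gi,gm,gq,gr,gs,gv,gz,is,it,iv,iz,ms,mt,mv,mz,qr,qs,qt,qv,qz,rs,st,sv,sz,tv,tz,vz
∂2: piv[fgq,fgv,fiz,fms,fmv,fqr,fqz,fsv,ftv,giv,gms,gqr,gvz,mtz,qrs,qst,qsv,qsz,qtv] rk=19  ker:msv,stv
∂1c = 0
c vs im∂2: reduces to 0 ⇒ boundary

cycle:yes boundary:yes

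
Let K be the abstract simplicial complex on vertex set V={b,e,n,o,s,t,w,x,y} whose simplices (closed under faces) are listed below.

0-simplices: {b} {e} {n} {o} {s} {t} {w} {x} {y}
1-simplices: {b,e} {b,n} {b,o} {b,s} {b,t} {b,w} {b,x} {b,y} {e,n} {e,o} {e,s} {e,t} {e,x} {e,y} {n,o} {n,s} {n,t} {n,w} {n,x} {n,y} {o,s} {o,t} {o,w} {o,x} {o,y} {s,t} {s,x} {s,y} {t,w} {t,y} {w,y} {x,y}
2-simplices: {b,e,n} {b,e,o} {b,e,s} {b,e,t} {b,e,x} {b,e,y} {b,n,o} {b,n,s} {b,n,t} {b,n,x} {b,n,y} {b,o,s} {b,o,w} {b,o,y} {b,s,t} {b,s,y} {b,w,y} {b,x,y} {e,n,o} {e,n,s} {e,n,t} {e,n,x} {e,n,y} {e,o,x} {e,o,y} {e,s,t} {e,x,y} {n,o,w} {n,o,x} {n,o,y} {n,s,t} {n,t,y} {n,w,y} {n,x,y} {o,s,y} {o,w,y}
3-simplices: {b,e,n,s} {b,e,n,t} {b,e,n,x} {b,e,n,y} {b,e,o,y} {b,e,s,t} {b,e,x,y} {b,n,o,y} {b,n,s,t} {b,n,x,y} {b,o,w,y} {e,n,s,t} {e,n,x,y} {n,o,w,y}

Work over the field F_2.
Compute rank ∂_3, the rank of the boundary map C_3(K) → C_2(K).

n_0=9 n_1=32 n_2=36 n_3=14  [Z2]
∂1: piv[be,bn,bo,bs,bt,bw,bx,by] rk=8  ker:en,eo,es,et,ex,ey,no,ns,nt,nw,nx,ny,os,ot,ow,ox,oy,st,sx,sy,tw,ty,wy,xy
∂2: piv[ben,beo,bes,bet,bex,bey,bno,bns,bnt,bnx,bny,bos,bow,boy,bst,bsy,bwy,bxy,eox,now,nty] rk=21  ker:eno,ens,ent,enx,eny,eoy,est,exy,nox,noy,nst,nwy,nxy,osy,owy
∂3: piv[bens,bent,benx,beny,beoy,best,bexy,bnoy,bnst,bnxy,bowy,nowy] rk=12  ker:enst,enxy
rk∂_3=12

rank∂_3=12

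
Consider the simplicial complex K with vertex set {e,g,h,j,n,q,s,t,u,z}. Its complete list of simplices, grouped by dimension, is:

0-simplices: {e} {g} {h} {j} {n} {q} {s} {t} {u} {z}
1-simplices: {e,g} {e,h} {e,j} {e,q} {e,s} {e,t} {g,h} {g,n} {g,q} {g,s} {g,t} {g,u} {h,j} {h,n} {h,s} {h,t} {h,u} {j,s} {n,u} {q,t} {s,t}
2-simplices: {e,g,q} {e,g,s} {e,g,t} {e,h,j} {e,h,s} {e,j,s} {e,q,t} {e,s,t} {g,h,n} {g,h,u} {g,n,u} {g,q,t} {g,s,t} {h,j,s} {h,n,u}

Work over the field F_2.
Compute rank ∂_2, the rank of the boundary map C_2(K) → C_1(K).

n_0=10 n_1=21 n_2=15  [Z2]
∂1: piv[eg,eh,ej,eq,es,et,gn,gu] rk=8  ker:gh,gq,gs,gt,hj,hn,hs,ht,hu,js,nu,qt,st
∂2: piv[egq,egs,egt,ehj,ehs,ejs,eqt,est,ghn,ghu,gnu] rk=11  ker:gqt,gst,hjs,hnu
rk∂_2=11

rank∂_2=11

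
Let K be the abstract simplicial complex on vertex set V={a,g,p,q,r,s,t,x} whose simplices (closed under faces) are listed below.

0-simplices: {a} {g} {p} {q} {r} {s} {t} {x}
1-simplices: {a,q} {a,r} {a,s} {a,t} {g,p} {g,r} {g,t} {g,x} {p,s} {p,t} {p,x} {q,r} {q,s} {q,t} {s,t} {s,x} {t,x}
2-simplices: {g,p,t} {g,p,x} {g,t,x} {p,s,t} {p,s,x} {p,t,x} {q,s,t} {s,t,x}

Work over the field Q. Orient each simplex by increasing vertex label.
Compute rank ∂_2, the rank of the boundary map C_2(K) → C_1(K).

n_0=8 n_1=17 n_2=8  [Q]
∂1: piv[aq,ar,as,at,gp,gr,gx] rk=7  ker:gt,ps,pt,px,qr,qs,qt,st,sx,tx
∂2: piv[gpt,gpx,gtx,pst,psx,qst] rk=6  ker:ptx,stx
rk∂_2=6

rank∂_2=6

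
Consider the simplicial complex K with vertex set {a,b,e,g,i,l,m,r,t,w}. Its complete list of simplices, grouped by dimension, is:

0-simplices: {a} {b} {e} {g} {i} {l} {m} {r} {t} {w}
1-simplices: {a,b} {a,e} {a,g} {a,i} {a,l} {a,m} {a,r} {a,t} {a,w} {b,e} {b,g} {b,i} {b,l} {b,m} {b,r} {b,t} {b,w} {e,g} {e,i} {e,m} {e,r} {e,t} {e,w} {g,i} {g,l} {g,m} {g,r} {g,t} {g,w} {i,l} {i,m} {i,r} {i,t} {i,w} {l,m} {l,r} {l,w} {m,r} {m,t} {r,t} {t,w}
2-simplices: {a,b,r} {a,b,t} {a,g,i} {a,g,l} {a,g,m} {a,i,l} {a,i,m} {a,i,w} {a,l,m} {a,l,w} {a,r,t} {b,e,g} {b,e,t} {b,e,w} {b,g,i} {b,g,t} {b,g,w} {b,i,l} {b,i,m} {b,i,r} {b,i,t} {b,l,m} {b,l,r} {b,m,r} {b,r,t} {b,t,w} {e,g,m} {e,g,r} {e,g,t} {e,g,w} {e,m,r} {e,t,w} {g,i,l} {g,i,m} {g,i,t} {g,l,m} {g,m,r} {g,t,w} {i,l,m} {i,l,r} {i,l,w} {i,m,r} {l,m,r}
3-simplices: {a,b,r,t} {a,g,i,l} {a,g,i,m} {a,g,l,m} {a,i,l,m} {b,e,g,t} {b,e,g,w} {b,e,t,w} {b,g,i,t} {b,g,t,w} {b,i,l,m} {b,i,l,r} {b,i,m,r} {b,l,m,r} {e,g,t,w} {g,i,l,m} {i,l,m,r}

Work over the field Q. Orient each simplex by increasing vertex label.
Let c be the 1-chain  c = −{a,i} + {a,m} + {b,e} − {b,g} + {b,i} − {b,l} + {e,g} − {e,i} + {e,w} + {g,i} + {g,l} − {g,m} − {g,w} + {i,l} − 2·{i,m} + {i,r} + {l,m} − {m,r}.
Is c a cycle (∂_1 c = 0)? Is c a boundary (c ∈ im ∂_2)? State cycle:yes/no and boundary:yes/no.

n_0=10 n_1=41 n_2=43 n_3=17  [Q]
∂1: piv[ab,ae,ag,ai,al,am,ar,at,aw] rk=9  ker:be,bg,bi,bl,bm,br,bt,bw,eg,ei,em,er,et,ew,gi,gl,gm,gr,gt,gw,il,im,ir,it,iw,lm,lr,lw,mr,mt,rt,tw
∂2: piv[abr,abt,agi,agl,agm,ail,aim,aiw,alm,alw,art,beg,bet,bew,bgi,bgt,bgw,bil,bim,bir,bit,blr,bmr,btw,egm,egr,emr] rk=27  ker:blm,brt,egt,egw,etw,gil,gim,git,glm,gmr,gtw,ilm,ilr,ilw,imr,lmr
∂3: piv[abrt,agil,agim,aglm,ailm,begt,begw,betw,bgit,bgtw,bilm,bilr,bimr,blmr] rk=14  ker:egtw,gilm,ilmr
∂1c = 0
c vs im∂2: residual ≠ 0 ⇒ not boundary

cycle:yes boundary:no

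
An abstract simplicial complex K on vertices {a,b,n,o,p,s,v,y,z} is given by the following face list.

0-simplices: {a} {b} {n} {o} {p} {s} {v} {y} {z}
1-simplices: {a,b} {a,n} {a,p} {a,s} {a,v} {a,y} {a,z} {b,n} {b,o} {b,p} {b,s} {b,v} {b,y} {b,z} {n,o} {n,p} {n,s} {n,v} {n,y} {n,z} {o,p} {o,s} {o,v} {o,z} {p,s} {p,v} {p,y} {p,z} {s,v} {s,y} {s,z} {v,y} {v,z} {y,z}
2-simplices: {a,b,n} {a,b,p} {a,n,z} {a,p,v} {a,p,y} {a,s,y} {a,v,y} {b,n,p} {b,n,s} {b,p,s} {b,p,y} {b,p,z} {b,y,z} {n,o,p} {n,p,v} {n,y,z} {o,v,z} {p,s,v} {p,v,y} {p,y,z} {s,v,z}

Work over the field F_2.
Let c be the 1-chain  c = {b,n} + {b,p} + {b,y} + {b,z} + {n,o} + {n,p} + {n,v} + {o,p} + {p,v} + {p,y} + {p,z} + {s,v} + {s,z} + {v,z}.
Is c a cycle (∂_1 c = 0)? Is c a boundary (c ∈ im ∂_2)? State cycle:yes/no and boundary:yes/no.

cycle:yes boundary:yes

n_0=9 n_1=34 n_2=21  [Z2]
∂1: piv[ab,an,ap,as,av,ay,az,bo] rk=8  ker:bn,bp,bs,bv,by,bz,no,np,ns,nv,ny,nz,op,os,ov,oz,ps,pv,py,pz,sv,sy,sz,vy,vz,yz
∂2: piv[abn,abp,anz,apv,apy,asy,avy,bnp,bns,bps,bpy,bpz,byz,nop,npv,nyz,ovz,psv,svz] rk=19  ker:pvy,pyz
∂1c = 0
c vs im∂2: reduces to 0 ⇒ boundary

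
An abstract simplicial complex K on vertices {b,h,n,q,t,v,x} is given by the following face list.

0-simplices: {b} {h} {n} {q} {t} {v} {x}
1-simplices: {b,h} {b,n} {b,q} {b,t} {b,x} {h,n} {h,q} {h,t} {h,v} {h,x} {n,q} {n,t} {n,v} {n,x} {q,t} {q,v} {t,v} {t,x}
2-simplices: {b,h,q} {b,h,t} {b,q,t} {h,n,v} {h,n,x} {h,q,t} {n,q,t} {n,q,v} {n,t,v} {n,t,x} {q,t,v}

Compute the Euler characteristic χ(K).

χ(K)=0

n_0=7 n_1=18 n_2=11
χ=+7−18+11=0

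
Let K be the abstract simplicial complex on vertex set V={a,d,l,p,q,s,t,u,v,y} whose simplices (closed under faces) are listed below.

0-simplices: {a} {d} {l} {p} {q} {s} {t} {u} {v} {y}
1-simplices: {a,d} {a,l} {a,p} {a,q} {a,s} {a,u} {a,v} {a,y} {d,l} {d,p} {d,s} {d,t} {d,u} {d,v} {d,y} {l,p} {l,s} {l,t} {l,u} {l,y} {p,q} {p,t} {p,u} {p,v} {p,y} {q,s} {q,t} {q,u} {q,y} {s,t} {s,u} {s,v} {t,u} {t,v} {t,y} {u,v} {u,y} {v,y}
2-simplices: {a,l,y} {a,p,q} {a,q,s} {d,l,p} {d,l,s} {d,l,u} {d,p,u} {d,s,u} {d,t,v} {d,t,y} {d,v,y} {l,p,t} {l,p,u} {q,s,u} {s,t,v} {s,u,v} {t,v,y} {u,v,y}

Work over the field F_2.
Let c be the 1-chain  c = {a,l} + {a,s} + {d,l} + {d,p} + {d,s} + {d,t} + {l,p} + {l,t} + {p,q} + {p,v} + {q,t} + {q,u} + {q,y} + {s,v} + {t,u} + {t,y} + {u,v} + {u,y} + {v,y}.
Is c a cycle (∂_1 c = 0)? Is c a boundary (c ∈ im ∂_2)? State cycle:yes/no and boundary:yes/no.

n_0=10 n_1=38 n_2=18  [Z2]
∂1: piv[ad,al,ap,aq,as,au,av,ay,dt] rk=9  ker:dl,dp,ds,du,dv,dy,lp,ls,lt,lu,ly,pq,pt,pu,pv,py,qs,qt,qu,qy,st,su,sv,tu,tv,ty,uv,uy,vy
∂2: piv[aly,apq,aqs,dlp,dls,dlu,dpu,dsu,dtv,dty,dvy,lpt,qsu,stv,suv,uvy] rk=16  ker:lpu,tvy
∂1c = {s} + {t}

cycle:no boundary:no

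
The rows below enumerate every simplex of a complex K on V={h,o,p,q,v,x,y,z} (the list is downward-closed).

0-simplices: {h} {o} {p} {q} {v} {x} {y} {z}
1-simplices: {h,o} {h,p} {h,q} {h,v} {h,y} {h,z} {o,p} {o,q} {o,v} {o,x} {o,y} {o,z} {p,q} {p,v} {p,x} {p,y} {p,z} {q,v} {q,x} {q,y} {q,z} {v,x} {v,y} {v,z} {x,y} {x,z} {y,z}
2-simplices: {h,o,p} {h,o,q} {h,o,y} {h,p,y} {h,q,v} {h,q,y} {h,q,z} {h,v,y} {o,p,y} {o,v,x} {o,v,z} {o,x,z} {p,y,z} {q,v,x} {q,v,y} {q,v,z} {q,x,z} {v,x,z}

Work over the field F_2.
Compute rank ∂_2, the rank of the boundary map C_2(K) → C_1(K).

n_0=8 n_1=27 n_2=18  [Z2]
∂1: piv[ho,hp,hq,hv,hy,hz,ox] rk=7  ker:op,oq,ov,oy,oz,pq,pv,px,py,pz,qv,qx,qy,qz,vx,vy,vz,xy,xz,yz
∂2: piv[hop,hoq,hoy,hpy,hqv,hqy,hqz,hvy,ovx,ovz,oxz,pyz,qvx,qvz] rk=14  ker:opy,qvy,qxz,vxz
rk∂_2=14

rank∂_2=14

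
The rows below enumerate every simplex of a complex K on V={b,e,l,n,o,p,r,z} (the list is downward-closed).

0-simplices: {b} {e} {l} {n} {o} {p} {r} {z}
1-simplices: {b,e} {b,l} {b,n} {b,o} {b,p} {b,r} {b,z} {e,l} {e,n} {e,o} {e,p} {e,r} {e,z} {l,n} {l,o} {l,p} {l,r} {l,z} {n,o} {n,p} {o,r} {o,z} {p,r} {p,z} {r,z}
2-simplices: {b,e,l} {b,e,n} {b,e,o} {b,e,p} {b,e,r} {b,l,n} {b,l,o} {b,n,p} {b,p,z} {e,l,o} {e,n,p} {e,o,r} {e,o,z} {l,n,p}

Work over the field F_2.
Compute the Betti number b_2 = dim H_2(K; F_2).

n_0=8 n_1=25 n_2=14  [Z2]
∂1: piv[be,bl,bn,bo,bp,br,bz] rk=7  ker:el,en,eo,ep,er,ez,ln,lo,lp,lr,lz,no,np,or,oz,pr,pz,rz
∂2: piv[bel,ben,beo,bep,ber,bln,blo,bnp,bpz,eor,eoz,lnp] rk=12  ker:elo,enp
b_2=(14−12)−0=2

b_2=2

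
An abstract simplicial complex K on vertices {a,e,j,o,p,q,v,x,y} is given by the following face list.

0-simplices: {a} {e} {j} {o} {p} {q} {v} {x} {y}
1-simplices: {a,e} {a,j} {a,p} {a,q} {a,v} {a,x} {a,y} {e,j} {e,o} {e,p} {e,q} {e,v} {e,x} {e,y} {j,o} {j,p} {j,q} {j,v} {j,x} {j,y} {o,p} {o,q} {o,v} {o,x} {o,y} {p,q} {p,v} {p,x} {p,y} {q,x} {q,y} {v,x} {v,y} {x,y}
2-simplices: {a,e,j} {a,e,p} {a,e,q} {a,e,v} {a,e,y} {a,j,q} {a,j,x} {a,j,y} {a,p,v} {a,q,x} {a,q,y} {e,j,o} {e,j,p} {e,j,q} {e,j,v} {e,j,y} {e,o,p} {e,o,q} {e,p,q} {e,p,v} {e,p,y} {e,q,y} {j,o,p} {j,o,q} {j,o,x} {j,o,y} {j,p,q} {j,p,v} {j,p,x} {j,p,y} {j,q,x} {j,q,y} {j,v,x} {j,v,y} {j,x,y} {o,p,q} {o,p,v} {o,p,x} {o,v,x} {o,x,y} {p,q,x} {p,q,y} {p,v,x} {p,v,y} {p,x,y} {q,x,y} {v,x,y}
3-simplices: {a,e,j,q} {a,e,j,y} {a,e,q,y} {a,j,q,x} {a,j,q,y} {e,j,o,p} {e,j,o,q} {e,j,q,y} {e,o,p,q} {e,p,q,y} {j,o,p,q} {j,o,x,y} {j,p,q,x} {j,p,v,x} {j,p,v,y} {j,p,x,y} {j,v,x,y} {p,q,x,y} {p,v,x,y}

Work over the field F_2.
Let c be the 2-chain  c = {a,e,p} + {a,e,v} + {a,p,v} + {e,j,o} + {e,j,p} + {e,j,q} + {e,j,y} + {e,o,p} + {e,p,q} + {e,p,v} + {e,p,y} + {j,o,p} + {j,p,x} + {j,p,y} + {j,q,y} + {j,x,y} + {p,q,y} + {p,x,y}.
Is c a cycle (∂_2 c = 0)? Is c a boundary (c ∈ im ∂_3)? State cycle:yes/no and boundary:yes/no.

cycle:yes boundary:no

n_0=9 n_1=34 n_2=47 n_3=19  [Z2]
∂1: piv[ae,aj,ap,aq,av,ax,ay,eo] rk=8  ker:ej,ep,eq,ev,ex,ey,jo,jp,jq,jv,jx,jy,op,oq,ov,ox,oy,pq,pv,px,py,qx,qy,vx,vy,xy
∂2: piv[aej,aep,aeq,aev,aey,ajq,ajx,ajy,apv,aqx,aqy,ejo,ejp,ejv,eop,eoq,epq,epy,jox,joy,jpx,jvx,jvy,jxy,opv] rk=25  ker:ejq,ejy,epv,eqy,jop,joq,jpq,jpv,jpy,jqx,jqy,opq,opx,ovx,oxy,pqx,pqy,pvx,pvy,pxy,qxy,vxy
∂3: piv[aejq,aejy,aeqy,ajqx,ajqy,ejop,ejoq,eopq,epqy,jopq,joxy,jpqx,jpvx,jpvy,jpxy,jvxy,pqxy] rk=17  ker:ejqy,pvxy
∂2c = 0
c vs im∂3: residual ≠ 0 ⇒ not boundary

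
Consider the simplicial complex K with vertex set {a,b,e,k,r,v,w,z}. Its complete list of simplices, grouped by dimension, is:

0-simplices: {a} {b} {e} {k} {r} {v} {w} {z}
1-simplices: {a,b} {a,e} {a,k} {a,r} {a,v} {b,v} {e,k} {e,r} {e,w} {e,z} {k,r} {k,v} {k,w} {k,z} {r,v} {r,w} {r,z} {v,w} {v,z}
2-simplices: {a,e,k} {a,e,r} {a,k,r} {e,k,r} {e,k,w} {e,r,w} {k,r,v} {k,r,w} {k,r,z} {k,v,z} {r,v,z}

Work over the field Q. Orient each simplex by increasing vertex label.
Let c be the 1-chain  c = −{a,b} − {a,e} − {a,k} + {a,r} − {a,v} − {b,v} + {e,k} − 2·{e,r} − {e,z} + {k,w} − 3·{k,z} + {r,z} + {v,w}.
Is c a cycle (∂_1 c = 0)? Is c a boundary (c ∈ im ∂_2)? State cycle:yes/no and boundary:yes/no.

n_0=8 n_1=19 n_2=11  [Q]
∂1: piv[ab,ae,ak,ar,av,ew,ez] rk=7  ker:bv,ek,er,kr,kv,kw,kz,rv,rw,rz,vw,vz
∂2: piv[aek,aer,akr,ekw,erw,krv,krz,kvz] rk=8  ker:ekr,krw,rvz
∂1c = 3·{a} + {e} + 2·{k} − 2·{r} − 3·{v} + 2·{w} − 3·{z}

cycle:no boundary:no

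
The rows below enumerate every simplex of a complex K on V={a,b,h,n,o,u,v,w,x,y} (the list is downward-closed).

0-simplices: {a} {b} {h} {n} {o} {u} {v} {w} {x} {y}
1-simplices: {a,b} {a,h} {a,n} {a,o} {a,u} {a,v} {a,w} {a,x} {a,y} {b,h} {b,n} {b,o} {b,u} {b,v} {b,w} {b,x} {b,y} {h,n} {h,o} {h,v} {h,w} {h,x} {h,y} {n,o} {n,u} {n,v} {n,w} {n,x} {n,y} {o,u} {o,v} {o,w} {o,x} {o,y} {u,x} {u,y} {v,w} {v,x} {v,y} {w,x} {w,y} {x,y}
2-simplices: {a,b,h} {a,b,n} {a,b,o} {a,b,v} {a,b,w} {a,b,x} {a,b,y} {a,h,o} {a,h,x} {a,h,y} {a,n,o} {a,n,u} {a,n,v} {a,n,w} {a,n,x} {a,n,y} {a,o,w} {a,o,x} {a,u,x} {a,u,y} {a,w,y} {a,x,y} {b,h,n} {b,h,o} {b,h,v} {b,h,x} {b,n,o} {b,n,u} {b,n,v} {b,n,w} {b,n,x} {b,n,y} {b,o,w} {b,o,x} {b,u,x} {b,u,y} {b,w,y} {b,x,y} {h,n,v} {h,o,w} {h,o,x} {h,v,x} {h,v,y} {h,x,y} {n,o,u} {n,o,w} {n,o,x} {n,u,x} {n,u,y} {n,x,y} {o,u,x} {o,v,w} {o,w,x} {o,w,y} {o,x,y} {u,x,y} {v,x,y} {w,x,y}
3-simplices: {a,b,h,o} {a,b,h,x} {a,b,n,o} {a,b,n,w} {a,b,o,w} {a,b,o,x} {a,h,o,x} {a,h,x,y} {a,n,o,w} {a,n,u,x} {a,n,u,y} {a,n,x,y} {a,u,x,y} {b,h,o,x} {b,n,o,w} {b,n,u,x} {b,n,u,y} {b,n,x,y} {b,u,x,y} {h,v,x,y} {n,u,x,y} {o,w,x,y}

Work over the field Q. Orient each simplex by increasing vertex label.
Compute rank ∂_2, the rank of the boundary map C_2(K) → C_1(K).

n_0=10 n_1=42 n_2=58 n_3=22  [Q]
∂1: piv[ab,ah,an,ao,au,av,aw,ax,ay] rk=9  ker:bh,bn,bo,bu,bv,bw,bx,by,hn,ho,hv,hw,hx,hy,no,nu,nv,nw,nx,ny,ou,ov,ow,ox,oy,ux,uy,vw,vx,vy,wx,wy,xy
∂2: piv[abh,abn,abo,abv,abw,abx,aby,aho,ahx,ahy,ano,anu,anv,anw,anx,any,aow,aox,aux,auy,awy,axy,bhn,bhv,bnu,how,hvx,hvy,nou,ovw,owx,owy] rk=32  ker:bho,bhx,bno,bnv,bnw,bnx,bny,bow,box,bux,buy,bwy,bxy,hnv,hox,hxy,now,nox,nux,nuy,nxy,oux,oxy,uxy,vxy,wxy
∂3: piv[abho,abhx,abno,abnw,abow,abox,ahox,ahxy,anow,anux,anuy,anxy,auxy,bnux,bnuy,bnxy,hvxy,owxy] rk=18  ker:bhox,bnow,buxy,nuxy
rk∂_2=32

rank∂_2=32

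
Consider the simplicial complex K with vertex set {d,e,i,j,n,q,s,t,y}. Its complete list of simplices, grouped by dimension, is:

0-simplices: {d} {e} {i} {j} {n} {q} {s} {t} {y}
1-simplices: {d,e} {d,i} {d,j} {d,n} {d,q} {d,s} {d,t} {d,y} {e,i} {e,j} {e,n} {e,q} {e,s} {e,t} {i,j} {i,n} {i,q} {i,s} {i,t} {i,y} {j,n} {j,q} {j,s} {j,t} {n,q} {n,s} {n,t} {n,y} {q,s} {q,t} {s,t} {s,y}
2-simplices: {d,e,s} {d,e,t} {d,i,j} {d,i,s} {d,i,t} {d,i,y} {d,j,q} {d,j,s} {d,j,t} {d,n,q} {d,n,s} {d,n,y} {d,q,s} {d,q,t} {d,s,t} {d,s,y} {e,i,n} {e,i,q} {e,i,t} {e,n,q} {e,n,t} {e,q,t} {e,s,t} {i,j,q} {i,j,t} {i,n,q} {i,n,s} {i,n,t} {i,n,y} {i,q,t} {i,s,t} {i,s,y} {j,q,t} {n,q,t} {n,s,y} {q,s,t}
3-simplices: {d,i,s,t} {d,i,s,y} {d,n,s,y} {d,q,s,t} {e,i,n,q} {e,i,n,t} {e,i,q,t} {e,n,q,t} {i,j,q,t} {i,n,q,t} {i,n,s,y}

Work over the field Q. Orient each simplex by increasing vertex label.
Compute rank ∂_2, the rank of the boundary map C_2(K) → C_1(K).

n_0=9 n_1=32 n_2=36 n_3=11  [Q]
∂1: piv[de,di,dj,dn,dq,ds,dt,dy] rk=8  ker:ei,ej,en,eq,es,et,ij,in,iq,is,it,iy,jn,jq,js,jt,nq,ns,nt,ny,qs,qt,st,sy
∂2: piv[des,det,dij,dis,dit,diy,djq,djs,djt,dnq,dns,dny,dqs,dqt,dst,dsy,ein,eiq,eit,enq,ent,eqt] rk=22  ker:est,ijq,ijt,inq,ins,int,iny,iqt,ist,isy,jqt,nqt,nsy,qst
∂3: piv[dist,disy,dnsy,dqst,einq,eint,eiqt,enqt,ijqt,insy] rk=10  ker:inqt
rk∂_2=22

rank∂_2=22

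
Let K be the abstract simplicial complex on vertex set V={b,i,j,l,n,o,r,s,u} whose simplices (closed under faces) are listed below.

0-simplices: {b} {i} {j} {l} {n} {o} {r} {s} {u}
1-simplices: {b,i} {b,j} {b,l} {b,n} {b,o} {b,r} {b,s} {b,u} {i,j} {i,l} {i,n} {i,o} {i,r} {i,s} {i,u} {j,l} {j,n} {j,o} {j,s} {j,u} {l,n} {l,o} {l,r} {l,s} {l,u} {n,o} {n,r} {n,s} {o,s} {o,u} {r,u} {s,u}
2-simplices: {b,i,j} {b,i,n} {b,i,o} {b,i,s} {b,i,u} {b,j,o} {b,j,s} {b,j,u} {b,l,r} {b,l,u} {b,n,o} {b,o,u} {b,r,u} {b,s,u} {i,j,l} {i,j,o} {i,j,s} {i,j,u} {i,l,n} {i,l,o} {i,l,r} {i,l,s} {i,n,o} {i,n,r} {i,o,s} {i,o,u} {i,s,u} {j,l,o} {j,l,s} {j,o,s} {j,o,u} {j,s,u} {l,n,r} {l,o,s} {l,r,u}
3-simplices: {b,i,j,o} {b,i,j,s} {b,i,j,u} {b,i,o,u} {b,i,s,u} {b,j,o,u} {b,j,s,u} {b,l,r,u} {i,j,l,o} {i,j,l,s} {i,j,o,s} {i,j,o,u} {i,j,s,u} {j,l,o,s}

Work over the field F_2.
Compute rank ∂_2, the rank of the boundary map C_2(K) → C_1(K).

n_0=9 n_1=32 n_2=35 n_3=14  [Z2]
∂1: piv[bi,bj,bl,bn,bo,br,bs,bu] rk=8  ker:ij,il,in,io,ir,is,iu,jl,jn,jo,js,ju,ln,lo,lr,ls,lu,no,nr,ns,os,ou,ru,su
∂2: piv[bij,bin,bio,bis,biu,bjo,bjs,bju,blr,blu,bno,bou,bru,bsu,ijl,iln,ilo,ilr,ils,inr,ios] rk=21  ker:ijo,ijs,iju,ino,iou,isu,jlo,jls,jos,jou,jsu,lnr,los,lru
∂3: piv[bijo,bijs,biju,biou,bisu,bjou,bjsu,blru,ijlo,ijls,ijos,jlos] rk=12  ker:ijou,ijsu
rk∂_2=21

rank∂_2=21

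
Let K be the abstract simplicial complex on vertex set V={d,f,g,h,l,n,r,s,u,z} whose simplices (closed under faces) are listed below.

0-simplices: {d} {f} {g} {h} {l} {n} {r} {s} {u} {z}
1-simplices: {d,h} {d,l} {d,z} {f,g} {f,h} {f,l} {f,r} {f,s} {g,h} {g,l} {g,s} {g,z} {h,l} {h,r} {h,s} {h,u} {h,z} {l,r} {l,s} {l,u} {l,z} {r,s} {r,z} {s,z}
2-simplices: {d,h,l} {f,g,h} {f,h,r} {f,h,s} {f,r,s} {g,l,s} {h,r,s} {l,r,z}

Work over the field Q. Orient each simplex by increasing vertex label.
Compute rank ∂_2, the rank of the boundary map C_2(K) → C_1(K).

n_0=10 n_1=24 n_2=8  [Q]
∂1: piv[dh,dl,dz,fg,fh,fr,fs,hu] rk=8  ker:fl,gh,gl,gs,gz,hl,hr,hs,hz,lr,ls,lu,lz,rs,rz,sz
∂2: piv[dhl,fgh,fhr,fhs,frs,gls,lrz] rk=7  ker:hrs
rk∂_2=7

rank∂_2=7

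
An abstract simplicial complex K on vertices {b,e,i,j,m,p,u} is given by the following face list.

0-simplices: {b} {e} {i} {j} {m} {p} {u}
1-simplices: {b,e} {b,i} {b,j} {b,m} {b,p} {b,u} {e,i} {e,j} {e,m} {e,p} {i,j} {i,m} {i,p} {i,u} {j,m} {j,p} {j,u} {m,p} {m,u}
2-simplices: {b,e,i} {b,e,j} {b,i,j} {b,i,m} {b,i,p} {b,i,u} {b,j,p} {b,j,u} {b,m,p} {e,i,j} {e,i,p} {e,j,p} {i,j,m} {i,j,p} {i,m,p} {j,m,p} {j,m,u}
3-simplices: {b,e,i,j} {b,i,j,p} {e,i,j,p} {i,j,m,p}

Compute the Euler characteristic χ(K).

n_0=7 n_1=19 n_2=17 n_3=4
χ=+7−19+17−4=1

χ(K)=1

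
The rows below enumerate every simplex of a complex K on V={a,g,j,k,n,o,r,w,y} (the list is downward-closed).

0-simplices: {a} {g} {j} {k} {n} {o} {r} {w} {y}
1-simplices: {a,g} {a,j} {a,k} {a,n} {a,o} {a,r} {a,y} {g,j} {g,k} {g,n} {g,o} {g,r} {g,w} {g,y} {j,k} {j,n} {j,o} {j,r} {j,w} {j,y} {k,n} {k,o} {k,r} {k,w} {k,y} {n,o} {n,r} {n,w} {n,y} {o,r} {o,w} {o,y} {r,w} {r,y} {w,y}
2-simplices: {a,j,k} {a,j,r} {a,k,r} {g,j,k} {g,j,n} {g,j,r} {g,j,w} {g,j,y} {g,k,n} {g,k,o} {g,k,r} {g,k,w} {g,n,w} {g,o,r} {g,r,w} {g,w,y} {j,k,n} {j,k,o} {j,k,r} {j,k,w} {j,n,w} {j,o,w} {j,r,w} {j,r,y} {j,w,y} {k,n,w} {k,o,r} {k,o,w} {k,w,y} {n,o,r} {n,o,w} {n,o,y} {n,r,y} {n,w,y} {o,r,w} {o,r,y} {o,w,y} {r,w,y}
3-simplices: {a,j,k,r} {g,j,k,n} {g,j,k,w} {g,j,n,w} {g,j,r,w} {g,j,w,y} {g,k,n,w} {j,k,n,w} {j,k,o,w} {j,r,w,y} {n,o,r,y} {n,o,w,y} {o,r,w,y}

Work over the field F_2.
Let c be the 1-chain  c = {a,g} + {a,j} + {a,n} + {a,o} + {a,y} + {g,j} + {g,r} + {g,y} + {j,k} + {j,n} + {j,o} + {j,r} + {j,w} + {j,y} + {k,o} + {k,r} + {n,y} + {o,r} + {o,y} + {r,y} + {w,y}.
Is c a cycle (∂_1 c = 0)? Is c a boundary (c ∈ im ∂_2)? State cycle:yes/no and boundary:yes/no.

n_0=9 n_1=35 n_2=38 n_3=13  [Z2]
∂1: piv[ag,aj,ak,an,ao,ar,ay,gw] rk=8  ker:gj,gk,gn,go,gr,gy,jk,jn,jo,jr,jw,jy,kn,ko,kr,kw,ky,no,nr,nw,ny,or,ow,oy,rw,ry,wy
∂2: piv[ajk,ajr,akr,gjk,gjn,gjr,gjw,gjy,gkn,gko,gkw,gnw,gor,grw,gwy,jko,jow,jry,kwy,nor,now,noy,nry] rk=23  ker:gkr,jkn,jkr,jkw,jnw,jrw,jwy,knw,kor,kow,nwy,orw,ory,owy,rwy
∂3: piv[ajkr,gjkn,gjkw,gjnw,gjrw,gjwy,gknw,jkow,jrwy,nory,nowy,orwy] rk=12  ker:jknw
∂1c = {a} + {k} + {n} + {o} + {r} + {y}

cycle:no boundary:no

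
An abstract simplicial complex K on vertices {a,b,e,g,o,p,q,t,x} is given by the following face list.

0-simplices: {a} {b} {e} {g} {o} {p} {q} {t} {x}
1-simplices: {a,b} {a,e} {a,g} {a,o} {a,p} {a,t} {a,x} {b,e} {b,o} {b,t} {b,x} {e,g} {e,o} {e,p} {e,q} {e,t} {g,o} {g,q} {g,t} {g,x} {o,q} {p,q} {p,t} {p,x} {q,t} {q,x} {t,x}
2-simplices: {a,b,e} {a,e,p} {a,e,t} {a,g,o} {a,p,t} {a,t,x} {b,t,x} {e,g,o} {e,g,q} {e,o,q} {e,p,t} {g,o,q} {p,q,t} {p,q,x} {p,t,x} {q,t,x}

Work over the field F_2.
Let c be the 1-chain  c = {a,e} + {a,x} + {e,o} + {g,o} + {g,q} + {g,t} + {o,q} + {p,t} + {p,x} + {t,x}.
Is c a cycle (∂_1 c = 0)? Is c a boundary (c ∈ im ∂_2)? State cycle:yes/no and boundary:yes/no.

n_0=9 n_1=27 n_2=16  [Z2]
∂1: piv[ab,ae,ag,ao,ap,at,ax,eq] rk=8  ker:be,bo,bt,bx,eg,eo,ep,et,go,gq,gt,gx,oq,pq,pt,px,qt,qx,tx
∂2: piv[abe,aep,aet,ago,apt,atx,btx,ego,egq,eoq,pqt,pqx,ptx] rk=13  ker:ept,goq,qtx
∂1c = {g} + {o} + {t} + {x}

cycle:no boundary:no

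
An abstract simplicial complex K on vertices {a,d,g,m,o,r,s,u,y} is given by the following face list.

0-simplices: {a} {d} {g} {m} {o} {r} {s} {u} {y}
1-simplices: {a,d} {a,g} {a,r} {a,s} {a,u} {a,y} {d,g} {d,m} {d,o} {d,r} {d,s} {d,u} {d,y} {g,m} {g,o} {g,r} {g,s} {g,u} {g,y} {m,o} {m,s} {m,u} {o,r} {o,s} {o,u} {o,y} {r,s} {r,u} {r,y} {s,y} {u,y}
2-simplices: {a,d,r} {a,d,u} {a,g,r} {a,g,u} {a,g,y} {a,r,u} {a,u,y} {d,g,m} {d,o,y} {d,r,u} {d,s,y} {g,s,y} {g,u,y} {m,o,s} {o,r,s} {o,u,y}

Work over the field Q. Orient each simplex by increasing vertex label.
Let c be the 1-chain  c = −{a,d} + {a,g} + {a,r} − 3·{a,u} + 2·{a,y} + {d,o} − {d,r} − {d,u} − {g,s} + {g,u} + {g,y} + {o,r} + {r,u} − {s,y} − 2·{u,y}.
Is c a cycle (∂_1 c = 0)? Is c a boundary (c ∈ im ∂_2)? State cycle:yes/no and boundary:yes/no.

cycle:yes boundary:no

n_0=9 n_1=31 n_2=16  [Q]
∂1: piv[ad,ag,ar,as,au,ay,dm,do] rk=8  ker:dg,dr,ds,du,dy,gm,go,gr,gs,gu,gy,mo,ms,mu,or,os,ou,oy,rs,ru,ry,sy,uy
∂2: piv[adr,adu,agr,agu,agy,aru,auy,dgm,doy,dsy,gsy,mos,ors,ouy] rk=14  ker:dru,guy
∂1c = 0
c vs im∂2: residual ≠ 0 ⇒ not boundary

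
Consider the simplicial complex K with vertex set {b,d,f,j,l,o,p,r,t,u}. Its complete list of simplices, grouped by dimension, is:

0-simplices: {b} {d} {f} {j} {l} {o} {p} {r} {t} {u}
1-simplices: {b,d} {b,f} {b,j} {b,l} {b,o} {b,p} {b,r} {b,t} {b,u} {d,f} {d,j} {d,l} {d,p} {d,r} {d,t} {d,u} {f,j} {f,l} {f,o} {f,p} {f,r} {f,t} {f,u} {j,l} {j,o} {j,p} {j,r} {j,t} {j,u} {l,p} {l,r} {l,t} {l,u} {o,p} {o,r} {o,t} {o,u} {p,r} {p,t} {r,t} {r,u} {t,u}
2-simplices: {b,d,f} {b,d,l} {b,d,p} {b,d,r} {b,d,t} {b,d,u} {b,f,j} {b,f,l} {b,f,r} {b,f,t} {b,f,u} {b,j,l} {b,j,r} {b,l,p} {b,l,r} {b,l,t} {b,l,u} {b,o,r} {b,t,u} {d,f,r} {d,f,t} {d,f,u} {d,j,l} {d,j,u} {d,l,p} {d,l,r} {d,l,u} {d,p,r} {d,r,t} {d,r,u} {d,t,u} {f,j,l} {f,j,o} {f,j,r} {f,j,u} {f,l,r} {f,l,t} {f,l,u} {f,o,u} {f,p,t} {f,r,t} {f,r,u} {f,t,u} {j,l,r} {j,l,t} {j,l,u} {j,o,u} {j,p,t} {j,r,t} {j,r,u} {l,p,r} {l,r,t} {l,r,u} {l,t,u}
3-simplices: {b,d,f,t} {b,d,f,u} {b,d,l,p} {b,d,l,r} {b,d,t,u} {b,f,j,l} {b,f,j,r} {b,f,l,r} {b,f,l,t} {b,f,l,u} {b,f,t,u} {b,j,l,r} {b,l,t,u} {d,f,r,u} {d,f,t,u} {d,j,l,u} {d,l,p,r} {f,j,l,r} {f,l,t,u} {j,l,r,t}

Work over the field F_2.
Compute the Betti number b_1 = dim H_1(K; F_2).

b_1=4

n_0=10 n_1=42 n_2=54 n_3=20  [Z2]
∂1: piv[bd,bf,bj,bl,bo,bp,br,bt,bu] rk=9  ker:df,dj,dl,dp,dr,dt,du,fj,fl,fo,fp,fr,ft,fu,jl,jo,jp,jr,jt,ju,lp,lr,lt,lu,op,or,ot,ou,pr,pt,rt,ru,tu
∂2: piv[bdf,bdl,bdp,bdr,bdt,bdu,bfj,bfl,bfr,bft,bfu,bjl,bjr,blp,blr,blt,blu,bor,btu,djl,dju,dpr,drt,dru,fjo,fou,fpt,jlt,jpt] rk=29  ker:dfr,dft,dfu,dlp,dlr,dlu,dtu,fjl,fjr,fju,flr,flt,flu,frt,fru,ftu,jlr,jlu,jou,jrt,jru,lpr,lrt,lru,ltu
∂3: piv[bdft,bdfu,bdlp,bdlr,bdtu,bfjl,bfjr,bflr,bflt,bflu,bftu,bjlr,bltu,dfru,djlu,dlpr,jlrt] rk=17  ker:dftu,fjlr,fltu
b_1=(42−9)−29=4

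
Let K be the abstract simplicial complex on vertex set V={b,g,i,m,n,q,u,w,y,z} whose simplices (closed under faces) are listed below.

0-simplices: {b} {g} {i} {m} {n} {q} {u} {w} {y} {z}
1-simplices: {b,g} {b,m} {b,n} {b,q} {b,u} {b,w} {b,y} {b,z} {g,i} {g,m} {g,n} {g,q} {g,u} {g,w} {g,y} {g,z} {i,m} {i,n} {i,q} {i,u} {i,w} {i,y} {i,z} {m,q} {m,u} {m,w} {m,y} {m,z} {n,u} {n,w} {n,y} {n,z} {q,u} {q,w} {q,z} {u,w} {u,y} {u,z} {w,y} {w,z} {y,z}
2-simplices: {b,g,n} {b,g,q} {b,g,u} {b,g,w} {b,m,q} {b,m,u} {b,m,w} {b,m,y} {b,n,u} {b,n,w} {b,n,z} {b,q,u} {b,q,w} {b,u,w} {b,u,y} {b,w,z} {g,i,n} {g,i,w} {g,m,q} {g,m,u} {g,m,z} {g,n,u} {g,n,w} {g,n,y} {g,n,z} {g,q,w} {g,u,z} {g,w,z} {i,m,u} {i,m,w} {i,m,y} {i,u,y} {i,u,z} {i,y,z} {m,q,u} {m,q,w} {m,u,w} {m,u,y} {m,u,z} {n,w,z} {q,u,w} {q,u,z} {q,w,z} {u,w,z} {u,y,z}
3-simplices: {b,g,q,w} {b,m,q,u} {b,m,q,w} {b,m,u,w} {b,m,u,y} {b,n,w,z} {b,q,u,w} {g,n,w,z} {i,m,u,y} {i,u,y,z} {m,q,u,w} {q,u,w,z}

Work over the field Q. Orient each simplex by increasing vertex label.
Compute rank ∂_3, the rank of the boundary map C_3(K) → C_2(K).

n_0=10 n_1=41 n_2=45 n_3=12  [Q]
∂1: piv[bg,bm,bn,bq,bu,bw,by,bz,gi] rk=9  ker:gm,gn,gq,gu,gw,gy,gz,im,in,iq,iu,iw,iy,iz,mq,mu,mw,my,mz,nu,nw,ny,nz,qu,qw,qz,uw,uy,uz,wy,wz,yz
∂2: piv[bgn,bgq,bgu,bgw,bmq,bmu,bmw,bmy,bnu,bnw,bnz,bqu,bqw,buw,buy,bwz,gin,giw,gmq,gmz,gny,gnz,guz,imu,imw,imy,iuz,iyz,quz] rk=29  ker:gmu,gnu,gnw,gqw,gwz,iuy,mqu,mqw,muw,muy,muz,nwz,quw,qwz,uwz,uyz
∂3: piv[bgqw,bmqu,bmqw,bmuw,bmuy,bnwz,bquw,gnwz,imuy,iuyz,quwz] rk=11  ker:mquw
rk∂_3=11

rank∂_3=11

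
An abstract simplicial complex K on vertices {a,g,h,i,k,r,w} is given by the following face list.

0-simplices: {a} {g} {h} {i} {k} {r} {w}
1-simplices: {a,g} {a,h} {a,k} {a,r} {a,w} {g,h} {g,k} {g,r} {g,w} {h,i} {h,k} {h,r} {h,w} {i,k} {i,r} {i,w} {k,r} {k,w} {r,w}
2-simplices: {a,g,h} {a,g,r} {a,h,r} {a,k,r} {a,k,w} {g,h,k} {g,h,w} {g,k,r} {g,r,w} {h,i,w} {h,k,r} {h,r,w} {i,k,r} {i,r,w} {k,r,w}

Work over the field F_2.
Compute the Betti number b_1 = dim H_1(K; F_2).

b_1=0

n_0=7 n_1=19 n_2=15  [Z2]
∂1: piv[ag,ah,ak,ar,aw,hi] rk=6  ker:gh,gk,gr,gw,hk,hr,hw,ik,ir,iw,kr,kw,rw
∂2: piv[agh,agr,ahr,akr,akw,ghk,ghw,gkr,grw,hiw,ikr,irw,krw] rk=13  ker:hkr,hrw
b_1=(19−6)−13=0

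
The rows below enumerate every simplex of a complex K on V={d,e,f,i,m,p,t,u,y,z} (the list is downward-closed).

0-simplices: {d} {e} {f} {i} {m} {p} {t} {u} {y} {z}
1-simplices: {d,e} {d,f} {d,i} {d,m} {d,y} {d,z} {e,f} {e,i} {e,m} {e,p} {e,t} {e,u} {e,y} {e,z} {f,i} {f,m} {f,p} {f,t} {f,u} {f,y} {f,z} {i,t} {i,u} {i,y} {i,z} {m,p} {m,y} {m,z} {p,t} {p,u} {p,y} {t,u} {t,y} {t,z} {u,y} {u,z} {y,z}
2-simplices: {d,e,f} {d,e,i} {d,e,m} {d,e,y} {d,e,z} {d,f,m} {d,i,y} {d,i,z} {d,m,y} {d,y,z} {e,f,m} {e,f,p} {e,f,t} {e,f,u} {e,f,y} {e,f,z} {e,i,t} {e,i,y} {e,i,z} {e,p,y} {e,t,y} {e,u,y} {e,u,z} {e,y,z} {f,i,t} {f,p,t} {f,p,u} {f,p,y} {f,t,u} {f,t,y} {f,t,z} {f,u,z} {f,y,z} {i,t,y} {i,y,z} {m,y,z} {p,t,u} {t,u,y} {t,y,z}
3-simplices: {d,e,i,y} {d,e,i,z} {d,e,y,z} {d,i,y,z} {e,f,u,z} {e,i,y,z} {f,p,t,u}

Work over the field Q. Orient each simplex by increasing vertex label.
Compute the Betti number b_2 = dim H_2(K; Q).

b_2=7

n_0=10 n_1=37 n_2=39 n_3=7  [Q]
∂1: piv[de,df,di,dm,dy,dz,ep,et,eu] rk=9  ker:ef,ei,em,ey,ez,fi,fm,fp,ft,fu,fy,fz,it,iu,iy,iz,mp,my,mz,pt,pu,py,tu,ty,tz,uy,uz,yz
∂2: piv[def,dei,dem,dey,dez,dfm,diy,diz,dmy,dyz,efp,eft,efu,efy,efz,eit,epy,ety,euy,euz,fit,fpt,fpu,ftu,ftz,myz] rk=26  ker:efm,eiy,eiz,eyz,fpy,fty,fuz,fyz,ity,iyz,ptu,tuy,tyz
∂3: piv[deiy,deiz,deyz,diyz,efuz,fptu] rk=6  ker:eiyz
b_2=(39−26)−6=7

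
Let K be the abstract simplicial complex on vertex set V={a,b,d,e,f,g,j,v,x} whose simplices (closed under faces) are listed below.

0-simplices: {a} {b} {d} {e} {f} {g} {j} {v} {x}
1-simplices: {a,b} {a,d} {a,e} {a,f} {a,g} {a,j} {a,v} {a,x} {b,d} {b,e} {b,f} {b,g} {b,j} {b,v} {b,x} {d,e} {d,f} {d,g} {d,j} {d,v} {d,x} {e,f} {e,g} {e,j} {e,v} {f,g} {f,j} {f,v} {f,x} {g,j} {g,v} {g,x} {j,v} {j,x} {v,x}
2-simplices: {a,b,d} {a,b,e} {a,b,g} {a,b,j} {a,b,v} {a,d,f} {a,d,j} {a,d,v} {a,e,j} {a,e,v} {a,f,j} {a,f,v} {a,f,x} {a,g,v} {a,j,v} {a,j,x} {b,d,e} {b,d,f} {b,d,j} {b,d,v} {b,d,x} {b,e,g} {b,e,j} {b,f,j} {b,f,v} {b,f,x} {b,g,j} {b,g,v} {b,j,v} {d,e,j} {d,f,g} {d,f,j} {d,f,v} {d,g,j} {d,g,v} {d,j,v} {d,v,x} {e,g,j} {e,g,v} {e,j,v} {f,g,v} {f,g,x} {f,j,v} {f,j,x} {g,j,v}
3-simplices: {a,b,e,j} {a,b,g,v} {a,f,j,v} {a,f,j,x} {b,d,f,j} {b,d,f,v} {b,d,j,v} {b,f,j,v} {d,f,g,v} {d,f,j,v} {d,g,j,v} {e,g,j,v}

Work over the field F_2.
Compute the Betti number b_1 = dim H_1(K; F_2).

b_1=1

n_0=9 n_1=35 n_2=45 n_3=12  [Z2]
∂1: piv[ab,ad,ae,af,ag,aj,av,ax] rk=8  ker:bd,be,bf,bg,bj,bv,bx,de,df,dg,dj,dv,dx,ef,eg,ej,ev,fg,fj,fv,fx,gj,gv,gx,jv,jx,vx
∂2: piv[abd,abe,abg,abj,abv,adf,adj,adv,aej,aev,afj,afv,afx,agv,ajv,ajx,bde,bdf,bdx,beg,bfx,bgj,dfg,dgj,dvx,fgx] rk=26  ker:bdj,bdv,bej,bfj,bfv,bgv,bjv,dej,dfj,dfv,dgv,djv,egj,egv,ejv,fgv,fjv,fjx,gjv
∂3: piv[abej,abgv,afjv,afjx,bdfj,bdfv,bdjv,bfjv,dfgv,dgjv,egjv] rk=11  ker:dfjv
b_1=(35−8)−26=1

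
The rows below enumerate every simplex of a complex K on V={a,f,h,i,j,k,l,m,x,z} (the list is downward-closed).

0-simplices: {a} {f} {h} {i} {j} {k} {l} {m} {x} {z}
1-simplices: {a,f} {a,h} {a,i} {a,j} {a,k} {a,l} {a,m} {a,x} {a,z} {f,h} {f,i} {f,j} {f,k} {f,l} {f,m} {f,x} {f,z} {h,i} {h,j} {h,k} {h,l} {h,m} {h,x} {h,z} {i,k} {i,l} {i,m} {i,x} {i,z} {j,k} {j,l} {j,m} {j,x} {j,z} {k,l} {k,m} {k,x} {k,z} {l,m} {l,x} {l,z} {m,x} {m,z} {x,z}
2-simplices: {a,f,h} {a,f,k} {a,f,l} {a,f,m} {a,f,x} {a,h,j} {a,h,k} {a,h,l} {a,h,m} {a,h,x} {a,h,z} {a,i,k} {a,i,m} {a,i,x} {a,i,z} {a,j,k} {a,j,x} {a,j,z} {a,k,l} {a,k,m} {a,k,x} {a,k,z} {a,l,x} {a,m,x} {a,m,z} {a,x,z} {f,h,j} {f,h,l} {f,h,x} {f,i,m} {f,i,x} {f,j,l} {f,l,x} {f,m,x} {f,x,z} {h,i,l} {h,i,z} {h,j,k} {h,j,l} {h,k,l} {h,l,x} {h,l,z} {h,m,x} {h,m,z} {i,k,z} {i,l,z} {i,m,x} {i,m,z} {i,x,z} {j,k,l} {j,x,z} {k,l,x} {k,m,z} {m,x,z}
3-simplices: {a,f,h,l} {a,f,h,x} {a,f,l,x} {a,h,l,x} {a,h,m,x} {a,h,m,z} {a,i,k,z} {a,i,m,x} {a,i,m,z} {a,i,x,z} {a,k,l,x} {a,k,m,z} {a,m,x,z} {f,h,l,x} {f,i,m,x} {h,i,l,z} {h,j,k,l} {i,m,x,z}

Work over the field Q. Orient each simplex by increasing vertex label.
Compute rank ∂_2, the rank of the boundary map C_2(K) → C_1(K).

n_0=10 n_1=44 n_2=54 n_3=18  [Q]
∂1: piv[af,ah,ai,aj,ak,al,am,ax,az] rk=9  ker:fh,fi,fj,fk,fl,fm,fx,fz,hi,hj,hk,hl,hm,hx,hz,ik,il,im,ix,iz,jk,jl,jm,jx,jz,kl,km,kx,kz,lm,lx,lz,mx,mz,xz
∂2: piv[afh,afk,afl,afm,afx,ahj,ahk,ahl,ahm,ahx,ahz,aik,aim,aix,aiz,ajk,ajx,ajz,akl,akm,akx,akz,alx,amx,amz,axz,fhj,fim,fjl,fxz,hil,hiz,hlz] rk=33  ker:fhl,fhx,fix,flx,fmx,hjk,hjl,hkl,hlx,hmx,hmz,ikz,ilz,imx,imz,ixz,jkl,jxz,klx,kmz,mxz
∂3: piv[afhl,afhx,aflx,ahlx,ahmx,ahmz,aikz,aimx,aimz,aixz,aklx,akmz,amxz,fimx,hilz,hjkl] rk=16  ker:fhlx,imxz
rk∂_2=33

rank∂_2=33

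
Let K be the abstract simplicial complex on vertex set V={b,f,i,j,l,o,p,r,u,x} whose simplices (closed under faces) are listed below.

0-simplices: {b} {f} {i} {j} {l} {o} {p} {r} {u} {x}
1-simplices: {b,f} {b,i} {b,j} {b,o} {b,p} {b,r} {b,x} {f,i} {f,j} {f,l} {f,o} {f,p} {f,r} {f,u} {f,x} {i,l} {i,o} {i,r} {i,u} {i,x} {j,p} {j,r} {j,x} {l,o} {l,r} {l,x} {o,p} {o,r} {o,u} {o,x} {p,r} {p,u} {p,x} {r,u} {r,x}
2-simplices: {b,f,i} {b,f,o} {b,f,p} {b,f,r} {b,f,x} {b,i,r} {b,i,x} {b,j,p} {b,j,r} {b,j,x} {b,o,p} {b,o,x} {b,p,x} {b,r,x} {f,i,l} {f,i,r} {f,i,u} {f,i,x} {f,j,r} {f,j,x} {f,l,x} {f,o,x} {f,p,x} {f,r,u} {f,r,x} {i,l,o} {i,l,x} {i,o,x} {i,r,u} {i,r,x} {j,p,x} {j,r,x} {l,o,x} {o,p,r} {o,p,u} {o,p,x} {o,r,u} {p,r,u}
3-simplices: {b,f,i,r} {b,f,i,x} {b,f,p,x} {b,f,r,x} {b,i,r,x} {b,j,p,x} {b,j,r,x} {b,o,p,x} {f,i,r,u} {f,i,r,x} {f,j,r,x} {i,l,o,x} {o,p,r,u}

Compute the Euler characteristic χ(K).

χ(K)=0

n_0=10 n_1=35 n_2=38 n_3=13
χ=+10−35+38−13=0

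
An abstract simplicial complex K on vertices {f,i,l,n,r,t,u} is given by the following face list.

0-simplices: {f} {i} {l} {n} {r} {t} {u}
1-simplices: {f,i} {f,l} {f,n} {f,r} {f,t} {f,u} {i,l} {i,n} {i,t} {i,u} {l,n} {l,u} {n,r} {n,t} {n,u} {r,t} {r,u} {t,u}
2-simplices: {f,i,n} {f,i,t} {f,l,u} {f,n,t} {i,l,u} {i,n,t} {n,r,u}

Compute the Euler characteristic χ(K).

χ(K)=-4

n_0=7 n_1=18 n_2=7
χ=+7−18+7=-4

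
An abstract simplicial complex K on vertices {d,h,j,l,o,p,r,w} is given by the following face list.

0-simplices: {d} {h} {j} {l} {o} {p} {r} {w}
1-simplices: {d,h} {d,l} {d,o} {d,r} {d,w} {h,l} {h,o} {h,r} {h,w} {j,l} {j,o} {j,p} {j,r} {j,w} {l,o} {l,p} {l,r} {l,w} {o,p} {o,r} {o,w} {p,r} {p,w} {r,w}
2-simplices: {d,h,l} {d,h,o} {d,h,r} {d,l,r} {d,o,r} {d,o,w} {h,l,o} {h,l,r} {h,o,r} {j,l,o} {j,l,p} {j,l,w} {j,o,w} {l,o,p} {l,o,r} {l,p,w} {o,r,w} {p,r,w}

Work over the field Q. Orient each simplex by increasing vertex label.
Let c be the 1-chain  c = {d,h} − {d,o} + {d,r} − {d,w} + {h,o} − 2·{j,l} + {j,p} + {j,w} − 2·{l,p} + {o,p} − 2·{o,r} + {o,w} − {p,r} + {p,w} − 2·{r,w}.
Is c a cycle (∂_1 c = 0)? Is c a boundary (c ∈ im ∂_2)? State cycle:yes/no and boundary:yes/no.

n_0=8 n_1=24 n_2=18  [Q]
∂1: piv[dh,dl,do,dr,dw,jl,jp] rk=7  ker:hl,ho,hr,hw,jo,jr,jw,lo,lp,lr,lw,op,or,ow,pr,pw,rw
∂2: piv[dhl,dho,dhr,dlr,dor,dow,hlo,jlo,jlp,jlw,jow,lop,lpw,orw,prw] rk=15  ker:hlr,hor,lor
∂1c = 0
c vs im∂2: reduces to 0 ⇒ boundary

cycle:yes boundary:yes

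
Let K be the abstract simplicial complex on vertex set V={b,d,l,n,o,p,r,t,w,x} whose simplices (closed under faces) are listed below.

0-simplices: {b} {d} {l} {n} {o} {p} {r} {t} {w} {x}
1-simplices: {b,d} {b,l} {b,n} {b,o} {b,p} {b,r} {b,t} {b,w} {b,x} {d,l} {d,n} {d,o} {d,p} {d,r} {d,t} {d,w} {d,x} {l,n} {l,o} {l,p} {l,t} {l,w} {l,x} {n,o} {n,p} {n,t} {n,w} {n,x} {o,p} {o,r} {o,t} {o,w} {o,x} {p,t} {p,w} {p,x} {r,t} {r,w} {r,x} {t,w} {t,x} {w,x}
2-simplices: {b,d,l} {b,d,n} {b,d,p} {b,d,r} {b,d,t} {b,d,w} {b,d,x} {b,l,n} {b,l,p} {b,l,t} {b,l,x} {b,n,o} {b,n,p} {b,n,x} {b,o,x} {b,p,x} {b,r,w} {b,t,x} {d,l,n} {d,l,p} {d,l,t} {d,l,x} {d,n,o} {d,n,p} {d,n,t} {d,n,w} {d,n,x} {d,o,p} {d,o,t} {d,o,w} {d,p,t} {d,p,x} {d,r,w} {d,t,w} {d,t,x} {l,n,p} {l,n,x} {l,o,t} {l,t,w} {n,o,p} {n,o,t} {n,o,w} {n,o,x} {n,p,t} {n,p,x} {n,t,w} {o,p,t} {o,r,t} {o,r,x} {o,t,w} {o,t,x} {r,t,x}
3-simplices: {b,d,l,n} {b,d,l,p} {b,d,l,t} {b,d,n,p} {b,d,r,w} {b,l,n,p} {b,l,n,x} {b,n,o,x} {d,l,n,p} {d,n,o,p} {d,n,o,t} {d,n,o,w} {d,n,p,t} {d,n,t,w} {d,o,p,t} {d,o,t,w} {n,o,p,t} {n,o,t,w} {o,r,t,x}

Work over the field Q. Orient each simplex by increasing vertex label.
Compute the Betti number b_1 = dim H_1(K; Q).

b_1=3

n_0=10 n_1=42 n_2=52 n_3=19  [Q]
∂1: piv[bd,bl,bn,bo,bp,br,bt,bw,bx] rk=9  ker:dl,dn,do,dp,dr,dt,dw,dx,ln,lo,lp,lt,lw,lx,no,np,nt,nw,nx,op,or,ot,ow,ox,pt,pw,px,rt,rw,rx,tw,tx,wx
∂2: piv[bdl,bdn,bdp,bdr,bdt,bdw,bdx,bln,blp,blt,blx,bno,bnp,bnx,box,bpx,brw,btx,dno,dnt,dnw,dop,dot,dow,dpt,dtw,lot,ltw,ort,orx] rk=30  ker:dln,dlp,dlt,dlx,dnp,dnx,dpx,drw,dtx,lnp,lnx,nop,not,now,nox,npt,npx,ntw,opt,otw,otx,rtx
∂3: piv[bdln,bdlp,bdlt,bdnp,bdrw,blnp,blnx,bnox,dnop,dnot,dnow,dnpt,dntw,dopt,dotw,ortx] rk=16  ker:dlnp,nopt,notw
b_1=(42−9)−30=3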